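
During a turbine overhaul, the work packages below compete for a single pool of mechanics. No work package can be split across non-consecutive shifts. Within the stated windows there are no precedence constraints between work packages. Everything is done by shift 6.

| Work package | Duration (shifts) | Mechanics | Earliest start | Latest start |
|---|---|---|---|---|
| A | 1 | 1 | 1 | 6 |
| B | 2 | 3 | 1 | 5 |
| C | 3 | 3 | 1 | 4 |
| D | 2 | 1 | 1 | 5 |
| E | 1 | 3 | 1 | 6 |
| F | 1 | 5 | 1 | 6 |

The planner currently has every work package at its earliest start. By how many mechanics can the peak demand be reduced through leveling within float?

Early-start peak: s1:16  s2:7  s3:3  s4:0  s5:0  s6:0 ⇒ 16.
Leveled (A@1, B@1, C@2, D@3, E@5, F@6): s1:4  s2:6  s3:4  s4:4  s5:3  s6:5 ⇒ 6.
Reduction 16 − 6 = 10.

10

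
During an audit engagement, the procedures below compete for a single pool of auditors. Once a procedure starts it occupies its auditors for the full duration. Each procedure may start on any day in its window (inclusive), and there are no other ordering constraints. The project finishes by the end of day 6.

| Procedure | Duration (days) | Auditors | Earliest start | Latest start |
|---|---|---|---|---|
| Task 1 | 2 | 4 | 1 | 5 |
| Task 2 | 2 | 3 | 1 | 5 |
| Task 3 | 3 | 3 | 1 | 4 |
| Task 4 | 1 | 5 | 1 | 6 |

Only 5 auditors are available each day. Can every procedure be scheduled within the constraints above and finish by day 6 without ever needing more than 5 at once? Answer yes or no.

The minimum achievable peak is 6; 5 < 6, so no feasible schedule stays within the cap.

no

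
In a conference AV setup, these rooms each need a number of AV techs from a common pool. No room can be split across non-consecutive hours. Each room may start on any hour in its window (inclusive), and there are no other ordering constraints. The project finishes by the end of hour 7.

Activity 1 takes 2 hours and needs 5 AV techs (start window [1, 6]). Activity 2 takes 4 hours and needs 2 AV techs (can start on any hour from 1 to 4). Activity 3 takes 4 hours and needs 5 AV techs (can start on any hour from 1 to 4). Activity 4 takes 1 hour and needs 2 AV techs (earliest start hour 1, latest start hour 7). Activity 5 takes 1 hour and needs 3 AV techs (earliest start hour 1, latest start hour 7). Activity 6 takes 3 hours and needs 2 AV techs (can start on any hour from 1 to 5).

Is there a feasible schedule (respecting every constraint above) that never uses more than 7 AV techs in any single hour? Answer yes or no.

yes

Schedule Activity 1@1, Activity 2@1, Activity 3@3, Activity 4@7, Activity 5@7, Activity 6@5: h1:7  h2:7  h3:7  h4:7  h5:7  h6:7  h7:7 — peak 7 ≤ 7.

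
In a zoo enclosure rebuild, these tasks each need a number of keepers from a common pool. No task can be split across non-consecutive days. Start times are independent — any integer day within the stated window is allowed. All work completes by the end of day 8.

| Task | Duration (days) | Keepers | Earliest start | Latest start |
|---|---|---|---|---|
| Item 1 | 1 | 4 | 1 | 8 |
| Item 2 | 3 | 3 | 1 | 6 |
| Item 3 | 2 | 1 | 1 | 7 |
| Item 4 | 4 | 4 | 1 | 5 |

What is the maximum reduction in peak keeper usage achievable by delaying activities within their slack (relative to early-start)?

Early-start peak: d1:12  d2:8  d3:7  d4:4  d5:0  d6:0  d7:0  d8:0 ⇒ 12.
Leveled (Item 1@1, Item 2@2, Item 3@2, Item 4@5): d1:4  d2:4  d3:4  d4:3  d5:4  d6:4  d7:4  d8:4 ⇒ 4.
Reduction 12 − 4 = 8.

8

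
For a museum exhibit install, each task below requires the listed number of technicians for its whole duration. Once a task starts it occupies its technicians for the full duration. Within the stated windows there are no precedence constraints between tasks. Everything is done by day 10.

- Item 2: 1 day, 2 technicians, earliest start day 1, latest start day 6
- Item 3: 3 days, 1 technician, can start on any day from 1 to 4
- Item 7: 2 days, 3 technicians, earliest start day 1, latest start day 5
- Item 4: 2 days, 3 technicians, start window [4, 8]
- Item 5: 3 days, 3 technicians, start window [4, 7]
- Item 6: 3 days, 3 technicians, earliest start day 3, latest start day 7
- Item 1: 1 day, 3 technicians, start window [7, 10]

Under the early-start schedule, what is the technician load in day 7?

At early start, day 7 has: Item 1.
Demand: 3 = 3.

3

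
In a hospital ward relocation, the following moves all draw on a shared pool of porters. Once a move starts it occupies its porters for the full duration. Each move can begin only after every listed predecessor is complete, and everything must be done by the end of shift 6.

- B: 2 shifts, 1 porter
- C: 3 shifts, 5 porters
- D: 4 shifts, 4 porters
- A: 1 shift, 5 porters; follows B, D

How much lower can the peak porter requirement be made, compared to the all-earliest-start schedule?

1

Early-start peak: s1:10  s2:10  s3:9  s4:4  s5:5  s6:0 ⇒ 10.
Leveled (B@1, C@3, D@1, A@6): s1:5  s2:5  s3:9  s4:9  s5:5  s6:5 ⇒ 9.
Reduction 10 − 9 = 1.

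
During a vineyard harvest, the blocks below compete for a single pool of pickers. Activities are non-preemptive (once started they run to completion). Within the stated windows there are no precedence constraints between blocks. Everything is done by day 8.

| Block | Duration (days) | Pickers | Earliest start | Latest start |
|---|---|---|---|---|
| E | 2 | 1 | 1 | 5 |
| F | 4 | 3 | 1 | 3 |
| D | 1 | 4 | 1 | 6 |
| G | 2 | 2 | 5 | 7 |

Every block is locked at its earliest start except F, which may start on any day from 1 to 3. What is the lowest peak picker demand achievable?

5

F@1: d1:8  d2:4  d3:3  d4:3  d5:2  d6:2  d7:0  d8:0 → peak 8
F@2: d1:5  d2:4  d3:3  d4:3  d5:5  d6:2  d7:0  d8:0 → peak 5
F@3: d1:5  d2:1  d3:3  d4:3  d5:5  d6:5  d7:0  d8:0 → peak 5
Best is F@2, peak 5.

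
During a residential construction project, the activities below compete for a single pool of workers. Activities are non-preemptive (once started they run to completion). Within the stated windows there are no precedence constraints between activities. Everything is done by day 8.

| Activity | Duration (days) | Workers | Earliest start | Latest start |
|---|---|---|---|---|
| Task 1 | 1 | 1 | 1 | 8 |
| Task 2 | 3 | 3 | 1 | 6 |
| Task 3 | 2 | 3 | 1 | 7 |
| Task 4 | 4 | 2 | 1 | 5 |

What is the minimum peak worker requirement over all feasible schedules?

Early-start (Task 1@1, Task 2@1, Task 3@1, Task 4@1) gives peak 9: d1:9  d2:8  d3:5  d4:2  d5:0  d6:0  d7:0  d8:0.
Shift Task 3→4, Task 4→2.
Schedule Task 1@1, Task 2@1, Task 3@4, Task 4@2: d1:4  d2:5  d3:5  d4:5  d5:5  d6:0  d7:0  d8:0 — peak 5.

5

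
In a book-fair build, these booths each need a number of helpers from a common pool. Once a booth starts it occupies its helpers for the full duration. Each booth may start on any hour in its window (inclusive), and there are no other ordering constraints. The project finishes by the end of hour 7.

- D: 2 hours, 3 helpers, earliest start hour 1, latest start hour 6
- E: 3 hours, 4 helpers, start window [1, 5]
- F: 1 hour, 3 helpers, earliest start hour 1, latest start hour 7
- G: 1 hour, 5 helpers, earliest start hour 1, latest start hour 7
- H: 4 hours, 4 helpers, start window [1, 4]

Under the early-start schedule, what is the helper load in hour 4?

At early start, hour 4 has: H.
Demand: 4 = 4.

4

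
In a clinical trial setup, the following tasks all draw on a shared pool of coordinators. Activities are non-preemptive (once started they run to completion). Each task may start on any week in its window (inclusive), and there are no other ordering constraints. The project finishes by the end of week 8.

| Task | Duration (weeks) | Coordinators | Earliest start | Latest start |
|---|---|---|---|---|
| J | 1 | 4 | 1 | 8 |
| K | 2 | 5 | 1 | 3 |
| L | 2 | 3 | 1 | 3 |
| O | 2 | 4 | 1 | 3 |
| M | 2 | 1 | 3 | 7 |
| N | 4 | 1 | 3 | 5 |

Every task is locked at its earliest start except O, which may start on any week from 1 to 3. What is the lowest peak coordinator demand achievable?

12

O@1: w1:16  w2:12  w3:2  w4:2  w5:1  w6:1  w7:0  w8:0 → peak 16
O@2: w1:12  w2:12  w3:6  w4:2  w5:1  w6:1  w7:0  w8:0 → peak 12
O@3: w1:12  w2:8  w3:6  w4:6  w5:1  w6:1  w7:0  w8:0 → peak 12
Best is O@2, peak 12.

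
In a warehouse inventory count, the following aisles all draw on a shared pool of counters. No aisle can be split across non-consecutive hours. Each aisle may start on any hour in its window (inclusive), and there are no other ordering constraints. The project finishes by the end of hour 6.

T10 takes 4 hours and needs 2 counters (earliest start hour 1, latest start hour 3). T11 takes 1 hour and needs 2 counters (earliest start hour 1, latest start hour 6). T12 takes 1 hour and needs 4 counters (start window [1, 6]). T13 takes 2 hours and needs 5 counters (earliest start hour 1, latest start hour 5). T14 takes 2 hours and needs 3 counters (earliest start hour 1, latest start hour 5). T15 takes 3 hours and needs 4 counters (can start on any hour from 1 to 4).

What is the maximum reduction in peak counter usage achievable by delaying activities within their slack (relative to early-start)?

Early-start peak: h1:20  h2:14  h3:6  h4:2  h5:0  h6:0 ⇒ 20.
Leveled (T10@1, T11@1, T12@1, T13@2, T14@5, T15@4): h1:8  h2:7  h3:7  h4:6  h5:7  h6:7 ⇒ 8.
Reduction 20 − 8 = 12.

12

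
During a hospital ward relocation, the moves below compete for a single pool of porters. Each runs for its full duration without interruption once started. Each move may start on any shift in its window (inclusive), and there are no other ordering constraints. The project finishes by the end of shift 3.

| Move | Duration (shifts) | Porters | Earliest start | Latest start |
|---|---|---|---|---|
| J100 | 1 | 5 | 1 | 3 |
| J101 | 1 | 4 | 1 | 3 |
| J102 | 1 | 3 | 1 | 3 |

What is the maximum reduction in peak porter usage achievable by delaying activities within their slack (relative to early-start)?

7

Early-start peak: s1:12  s2:0  s3:0 ⇒ 12.
Leveled (J100@1, J101@2, J102@3): s1:5  s2:4  s3:3 ⇒ 5.
Reduction 12 − 5 = 7.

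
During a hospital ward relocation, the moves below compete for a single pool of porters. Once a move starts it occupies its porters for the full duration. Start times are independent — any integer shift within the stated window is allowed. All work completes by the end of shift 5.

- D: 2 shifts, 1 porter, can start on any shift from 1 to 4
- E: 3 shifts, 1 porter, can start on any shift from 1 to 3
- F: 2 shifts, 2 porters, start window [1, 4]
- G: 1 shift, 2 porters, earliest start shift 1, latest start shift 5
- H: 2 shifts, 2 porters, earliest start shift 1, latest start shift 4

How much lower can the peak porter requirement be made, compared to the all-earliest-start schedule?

5

Early-start peak: s1:8  s2:6  s3:1  s4:0  s5:0 ⇒ 8.
Leveled (D@1, E@3, F@1, G@3, H@4): s1:3  s2:3  s3:3  s4:3  s5:3 ⇒ 3.
Reduction 8 − 3 = 5.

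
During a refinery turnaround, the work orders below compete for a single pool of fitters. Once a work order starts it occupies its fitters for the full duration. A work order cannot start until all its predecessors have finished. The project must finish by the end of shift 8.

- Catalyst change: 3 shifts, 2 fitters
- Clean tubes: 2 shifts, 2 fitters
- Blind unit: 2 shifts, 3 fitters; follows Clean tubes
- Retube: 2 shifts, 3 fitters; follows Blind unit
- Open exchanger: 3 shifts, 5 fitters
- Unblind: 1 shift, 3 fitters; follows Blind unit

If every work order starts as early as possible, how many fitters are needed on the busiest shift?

Early-start schedule: Catalyst change@1, Clean tubes@1, Blind unit@3, Retube@5, Open exchanger@1, Unblind@5.
Load per shift: shift 1: 9, shift 2: 9, shift 3: 10, shift 4: 3, shift 5: 6, shift 6: 3, shift 7: 0, shift 8: 0.
Peak is 10.

10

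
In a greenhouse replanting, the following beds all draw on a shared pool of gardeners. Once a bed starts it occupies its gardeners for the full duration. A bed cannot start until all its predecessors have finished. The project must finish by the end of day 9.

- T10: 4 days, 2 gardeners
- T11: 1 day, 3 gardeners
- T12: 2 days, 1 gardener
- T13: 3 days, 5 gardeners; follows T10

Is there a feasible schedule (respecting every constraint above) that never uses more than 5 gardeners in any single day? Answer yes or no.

yes

Schedule T10@1, T11@1, T12@2, T13@5: d1:5  d2:3  d3:3  d4:2  d5:5  d6:5  d7:5  d8:0  d9:0 — peak 5 ≤ 5.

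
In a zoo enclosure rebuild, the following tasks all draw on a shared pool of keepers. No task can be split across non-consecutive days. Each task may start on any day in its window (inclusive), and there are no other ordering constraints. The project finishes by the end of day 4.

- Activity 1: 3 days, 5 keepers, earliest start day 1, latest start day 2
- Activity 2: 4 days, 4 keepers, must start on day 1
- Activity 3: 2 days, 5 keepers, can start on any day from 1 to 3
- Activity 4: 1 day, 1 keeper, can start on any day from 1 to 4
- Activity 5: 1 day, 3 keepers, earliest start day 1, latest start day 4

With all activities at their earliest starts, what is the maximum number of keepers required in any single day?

Early-start schedule: Activity 1@1, Activity 2@1, Activity 3@1, Activity 4@1, Activity 5@1.
Load per day: day 1: 18, day 2: 14, day 3: 9, day 4: 4.
Peak is 18.

18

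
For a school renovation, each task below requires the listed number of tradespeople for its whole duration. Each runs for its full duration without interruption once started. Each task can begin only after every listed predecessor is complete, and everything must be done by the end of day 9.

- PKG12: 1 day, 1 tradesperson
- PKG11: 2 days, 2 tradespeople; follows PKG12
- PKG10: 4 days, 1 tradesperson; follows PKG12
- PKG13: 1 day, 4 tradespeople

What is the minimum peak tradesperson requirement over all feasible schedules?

4

Early-start (PKG12@1, PKG11@2, PKG10@2, PKG13@1) gives peak 5: d1:5  d2:3  d3:3  d4:1  d5:1  d6:0  d7:0  d8:0  d9:0.
Shift PKG13→6.
Schedule PKG12@1, PKG11@2, PKG10@2, PKG13@6: d1:1  d2:3  d3:3  d4:1  d5:1  d6:4  d7:0  d8:0  d9:0 — peak 4.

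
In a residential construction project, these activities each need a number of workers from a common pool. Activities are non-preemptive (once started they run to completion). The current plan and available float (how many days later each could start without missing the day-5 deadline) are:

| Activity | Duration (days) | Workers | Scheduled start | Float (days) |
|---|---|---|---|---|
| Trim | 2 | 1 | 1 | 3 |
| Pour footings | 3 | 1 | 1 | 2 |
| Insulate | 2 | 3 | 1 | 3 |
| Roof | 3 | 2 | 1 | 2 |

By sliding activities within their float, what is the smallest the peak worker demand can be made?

4

Early-start (Trim@1, Pour footings@1, Insulate@1, Roof@1) gives peak 7: d1:7  d2:7  d3:3  d4:0  d5:0.
Shift Insulate→4.
Schedule Trim@1, Pour footings@1, Insulate@4, Roof@1: d1:4  d2:4  d3:3  d4:3  d5:3 — peak 4.
Total worker-days = 17 over 5 days ⇒ peak ≥ ⌈17/5⌉ = 4, so 4 is optimal.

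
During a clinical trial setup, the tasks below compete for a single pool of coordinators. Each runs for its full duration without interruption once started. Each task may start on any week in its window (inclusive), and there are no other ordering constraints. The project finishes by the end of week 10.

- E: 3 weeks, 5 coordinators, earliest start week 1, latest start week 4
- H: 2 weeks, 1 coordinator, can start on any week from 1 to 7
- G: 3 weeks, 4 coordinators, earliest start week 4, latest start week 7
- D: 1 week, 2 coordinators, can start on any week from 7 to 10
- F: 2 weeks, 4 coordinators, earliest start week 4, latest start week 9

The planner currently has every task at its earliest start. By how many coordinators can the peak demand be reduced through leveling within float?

Early-start peak: w1:6  w2:6  w3:5  w4:8  w5:8  w6:4  w7:2  w8:0  w9:0  w10:0 ⇒ 8.
Leveled (E@1, H@4, G@4, D@7, F@8): w1:5  w2:5  w3:5  w4:5  w5:5  w6:4  w7:2  w8:4  w9:4  w10:0 ⇒ 5.
Reduction 8 − 5 = 3.

3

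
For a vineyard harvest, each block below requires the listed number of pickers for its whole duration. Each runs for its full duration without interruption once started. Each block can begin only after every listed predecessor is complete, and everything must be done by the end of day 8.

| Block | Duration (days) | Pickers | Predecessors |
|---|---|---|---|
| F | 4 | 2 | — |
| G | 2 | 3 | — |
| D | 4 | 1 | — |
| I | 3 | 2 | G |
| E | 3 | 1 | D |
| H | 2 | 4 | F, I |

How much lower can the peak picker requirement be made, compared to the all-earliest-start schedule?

Early-start peak: d1:6  d2:6  d3:5  d4:5  d5:3  d6:5  d7:5  d8:0 ⇒ 6.
Leveled (F@3, G@1, D@1, I@3, E@5, H@7): d1:4  d2:4  d3:5  d4:5  d5:5  d6:3  d7:5  d8:4 ⇒ 5.
Reduction 6 − 5 = 1.

1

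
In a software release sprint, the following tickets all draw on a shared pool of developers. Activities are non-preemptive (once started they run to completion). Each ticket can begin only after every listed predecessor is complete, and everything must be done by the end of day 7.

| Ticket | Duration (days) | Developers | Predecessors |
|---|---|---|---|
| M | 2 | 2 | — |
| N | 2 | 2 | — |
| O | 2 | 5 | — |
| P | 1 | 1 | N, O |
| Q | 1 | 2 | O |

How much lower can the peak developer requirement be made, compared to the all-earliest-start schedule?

4

Early-start peak: d1:9  d2:9  d3:3  d4:0  d5:0  d6:0  d7:0 ⇒ 9.
Leveled (M@1, N@1, O@3, P@5, Q@5): d1:4  d2:4  d3:5  d4:5  d5:3  d6:0  d7:0 ⇒ 5.
Reduction 9 − 5 = 4.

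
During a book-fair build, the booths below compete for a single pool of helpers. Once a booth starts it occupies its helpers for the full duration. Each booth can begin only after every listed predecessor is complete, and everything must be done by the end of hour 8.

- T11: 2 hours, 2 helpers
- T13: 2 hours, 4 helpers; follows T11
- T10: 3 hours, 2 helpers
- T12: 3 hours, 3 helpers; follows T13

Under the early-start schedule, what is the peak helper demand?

Early-start schedule: T11@1, T13@3, T10@1, T12@5.
Load per hour: hour 1: 4, hour 2: 4, hour 3: 6, hour 4: 4, hour 5: 3, hour 6: 3, hour 7: 3, hour 8: 0.
Peak is 6.

6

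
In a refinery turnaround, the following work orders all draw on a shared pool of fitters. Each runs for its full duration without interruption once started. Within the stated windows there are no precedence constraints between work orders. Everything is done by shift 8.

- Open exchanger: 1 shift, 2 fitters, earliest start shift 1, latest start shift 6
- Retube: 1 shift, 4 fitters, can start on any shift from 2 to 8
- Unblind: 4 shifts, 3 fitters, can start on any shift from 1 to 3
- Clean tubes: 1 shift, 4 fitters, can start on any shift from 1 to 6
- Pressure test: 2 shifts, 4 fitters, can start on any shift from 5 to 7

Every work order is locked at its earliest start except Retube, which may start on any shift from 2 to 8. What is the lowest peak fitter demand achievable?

9

Retube@2: s1:9  s2:7  s3:3  s4:3  s5:4  s6:4  s7:0  s8:0 → peak 9
Retube@3: s1:9  s2:3  s3:7  s4:3  s5:4  s6:4  s7:0  s8:0 → peak 9
Retube@4: s1:9  s2:3  s3:3  s4:7  s5:4  s6:4  s7:0  s8:0 → peak 9
Retube@5: s1:9  s2:3  s3:3  s4:3  s5:8  s6:4  s7:0  s8:0 → peak 9
Retube@6: s1:9  s2:3  s3:3  s4:3  s5:4  s6:8  s7:0  s8:0 → peak 9
Retube@7: s1:9  s2:3  s3:3  s4:3  s5:4  s6:4  s7:4  s8:0 → peak 9
Retube@8: s1:9  s2:3  s3:3  s4:3  s5:4  s6:4  s7:0  s8:4 → peak 9
Best is Retube@2, peak 9.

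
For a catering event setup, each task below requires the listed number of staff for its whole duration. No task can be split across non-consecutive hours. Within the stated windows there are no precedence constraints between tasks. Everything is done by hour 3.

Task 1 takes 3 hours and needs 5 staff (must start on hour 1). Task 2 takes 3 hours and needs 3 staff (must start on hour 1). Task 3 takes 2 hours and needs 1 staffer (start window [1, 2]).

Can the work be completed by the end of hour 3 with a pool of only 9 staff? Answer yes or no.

yes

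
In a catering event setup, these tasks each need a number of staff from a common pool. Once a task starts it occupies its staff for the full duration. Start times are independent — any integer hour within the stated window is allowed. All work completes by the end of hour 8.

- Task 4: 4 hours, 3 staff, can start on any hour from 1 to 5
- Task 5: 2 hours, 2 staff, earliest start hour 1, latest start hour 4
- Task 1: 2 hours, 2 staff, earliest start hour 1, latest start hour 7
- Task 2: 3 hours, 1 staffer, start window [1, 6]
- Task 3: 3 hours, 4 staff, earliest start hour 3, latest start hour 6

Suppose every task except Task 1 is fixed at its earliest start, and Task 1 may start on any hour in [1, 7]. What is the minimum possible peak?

Task 1@1: h1:8  h2:8  h3:8  h4:7  h5:4  h6:0  h7:0  h8:0 → peak 8
Task 1@2: h1:6  h2:8  h3:10  h4:7  h5:4  h6:0  h7:0  h8:0 → peak 10
Task 1@3: h1:6  h2:6  h3:10  h4:9  h5:4  h6:0  h7:0  h8:0 → peak 10
Task 1@4: h1:6  h2:6  h3:8  h4:9  h5:6  h6:0  h7:0  h8:0 → peak 9
Task 1@5: h1:6  h2:6  h3:8  h4:7  h5:6  h6:2  h7:0  h8:0 → peak 8
Task 1@6: h1:6  h2:6  h3:8  h4:7  h5:4  h6:2  h7:2  h8:0 → peak 8
Task 1@7: h1:6  h2:6  h3:8  h4:7  h5:4  h6:0  h7:2  h8:2 → peak 8
Best is Task 1@1, peak 8.

8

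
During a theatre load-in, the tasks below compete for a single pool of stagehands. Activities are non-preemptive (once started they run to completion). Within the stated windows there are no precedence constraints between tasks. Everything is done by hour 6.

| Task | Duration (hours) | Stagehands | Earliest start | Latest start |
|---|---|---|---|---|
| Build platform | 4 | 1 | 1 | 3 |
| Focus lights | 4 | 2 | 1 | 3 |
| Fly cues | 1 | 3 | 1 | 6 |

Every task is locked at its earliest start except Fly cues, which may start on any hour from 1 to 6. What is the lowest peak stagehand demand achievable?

3

Fly cues@1: h1:6  h2:3  h3:3  h4:3  h5:0  h6:0 → peak 6
Fly cues@2: h1:3  h2:6  h3:3  h4:3  h5:0  h6:0 → peak 6
Fly cues@3: h1:3  h2:3  h3:6  h4:3  h5:0  h6:0 → peak 6
Fly cues@4: h1:3  h2:3  h3:3  h4:6  h5:0  h6:0 → peak 6
Fly cues@5: h1:3  h2:3  h3:3  h4:3  h5:3  h6:0 → peak 3
Fly cues@6: h1:3  h2:3  h3:3  h4:3  h5:0  h6:3 → peak 3
Best is Fly cues@5, peak 3.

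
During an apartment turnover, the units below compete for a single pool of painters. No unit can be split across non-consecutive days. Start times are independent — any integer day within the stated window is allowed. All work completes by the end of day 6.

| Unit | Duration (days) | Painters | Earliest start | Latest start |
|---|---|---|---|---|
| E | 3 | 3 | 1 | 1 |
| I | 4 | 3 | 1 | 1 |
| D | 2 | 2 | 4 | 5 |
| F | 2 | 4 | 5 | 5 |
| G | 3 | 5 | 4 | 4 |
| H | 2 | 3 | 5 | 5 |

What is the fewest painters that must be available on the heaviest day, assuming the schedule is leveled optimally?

Schedule E@1, I@1, D@4, F@5, G@4, H@5: d1:6  d2:6  d3:6  d4:10  d5:14  d6:12 — peak 14.
No arrangement of the 2 feasible schedules does better.

14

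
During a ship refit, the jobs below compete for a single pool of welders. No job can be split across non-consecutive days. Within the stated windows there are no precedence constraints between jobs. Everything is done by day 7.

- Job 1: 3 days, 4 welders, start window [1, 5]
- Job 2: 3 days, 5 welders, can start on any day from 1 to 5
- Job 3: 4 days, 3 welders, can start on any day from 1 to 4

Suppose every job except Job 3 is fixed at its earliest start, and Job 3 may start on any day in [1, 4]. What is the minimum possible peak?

9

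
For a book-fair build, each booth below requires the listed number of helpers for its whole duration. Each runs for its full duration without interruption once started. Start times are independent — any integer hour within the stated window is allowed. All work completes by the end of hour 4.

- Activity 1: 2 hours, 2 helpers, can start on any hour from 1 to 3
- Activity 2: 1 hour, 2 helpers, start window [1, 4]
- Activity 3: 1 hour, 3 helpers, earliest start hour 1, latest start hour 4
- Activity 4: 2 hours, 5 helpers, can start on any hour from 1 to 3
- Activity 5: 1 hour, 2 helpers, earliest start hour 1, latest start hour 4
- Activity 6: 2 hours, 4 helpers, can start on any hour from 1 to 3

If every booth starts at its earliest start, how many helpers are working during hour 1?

At early start, hour 1 has: Activity 1, Activity 2, Activity 3, Activity 4, Activity 5, Activity 6.
Demand: 2 + 2 + 3 + 5 + 2 + 4 = 18.

18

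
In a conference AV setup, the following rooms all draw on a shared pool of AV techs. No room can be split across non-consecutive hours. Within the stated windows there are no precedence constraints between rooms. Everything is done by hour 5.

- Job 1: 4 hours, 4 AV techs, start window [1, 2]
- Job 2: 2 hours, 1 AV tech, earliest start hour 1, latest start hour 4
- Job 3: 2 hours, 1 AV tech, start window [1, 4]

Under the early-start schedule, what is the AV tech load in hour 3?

4

At early start, hour 3 has: Job 1.
Demand: 4 = 4.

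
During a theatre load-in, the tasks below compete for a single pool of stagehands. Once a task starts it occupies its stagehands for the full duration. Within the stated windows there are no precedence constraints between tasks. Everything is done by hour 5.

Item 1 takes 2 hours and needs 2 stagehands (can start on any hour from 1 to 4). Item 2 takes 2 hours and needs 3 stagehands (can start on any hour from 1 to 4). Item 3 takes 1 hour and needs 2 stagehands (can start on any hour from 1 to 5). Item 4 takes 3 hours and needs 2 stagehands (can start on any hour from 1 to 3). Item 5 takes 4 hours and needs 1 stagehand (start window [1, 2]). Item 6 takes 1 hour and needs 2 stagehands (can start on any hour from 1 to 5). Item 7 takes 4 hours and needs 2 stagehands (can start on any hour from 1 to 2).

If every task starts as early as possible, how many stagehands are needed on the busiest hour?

Early-start schedule: Item 1@1, Item 2@1, Item 3@1, Item 4@1, Item 5@1, Item 6@1, Item 7@1.
Load per hour: hour 1: 14, hour 2: 10, hour 3: 5, hour 4: 3, hour 5: 0.
Peak is 14.

14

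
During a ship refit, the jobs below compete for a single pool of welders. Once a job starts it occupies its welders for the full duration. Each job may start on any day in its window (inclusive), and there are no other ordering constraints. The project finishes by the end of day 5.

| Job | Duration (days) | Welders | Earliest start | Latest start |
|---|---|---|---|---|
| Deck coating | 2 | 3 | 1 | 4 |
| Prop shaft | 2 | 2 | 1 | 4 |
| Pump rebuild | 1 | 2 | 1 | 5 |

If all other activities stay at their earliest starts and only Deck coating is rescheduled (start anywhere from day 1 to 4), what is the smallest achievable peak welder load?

4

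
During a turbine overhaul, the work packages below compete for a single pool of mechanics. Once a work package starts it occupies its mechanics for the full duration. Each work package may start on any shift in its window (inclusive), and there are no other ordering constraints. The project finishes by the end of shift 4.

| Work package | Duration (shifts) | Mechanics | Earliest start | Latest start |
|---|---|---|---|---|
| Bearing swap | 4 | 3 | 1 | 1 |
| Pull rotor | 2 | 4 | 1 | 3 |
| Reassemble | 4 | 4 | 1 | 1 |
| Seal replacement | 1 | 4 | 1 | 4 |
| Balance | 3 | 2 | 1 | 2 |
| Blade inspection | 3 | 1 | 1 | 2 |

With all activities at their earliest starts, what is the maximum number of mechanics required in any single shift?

Early-start schedule: Bearing swap@1, Pull rotor@1, Reassemble@1, Seal replacement@1, Balance@1, Blade inspection@1.
Load per shift: shift 1: 18, shift 2: 14, shift 3: 10, shift 4: 7.
Peak is 18.

18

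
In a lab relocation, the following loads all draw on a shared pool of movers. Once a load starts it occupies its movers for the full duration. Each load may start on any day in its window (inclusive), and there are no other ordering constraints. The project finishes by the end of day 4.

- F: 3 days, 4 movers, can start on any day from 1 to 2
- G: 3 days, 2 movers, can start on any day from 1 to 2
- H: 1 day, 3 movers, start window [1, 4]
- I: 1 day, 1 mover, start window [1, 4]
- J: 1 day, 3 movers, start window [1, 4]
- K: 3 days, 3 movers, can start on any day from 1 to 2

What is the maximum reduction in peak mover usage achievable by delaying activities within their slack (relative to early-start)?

Early-start peak: d1:16  d2:9  d3:9  d4:0 ⇒ 16.
Leveled (F@1, G@1, H@1, I@4, J@4, K@2): d1:9  d2:9  d3:9  d4:7 ⇒ 9.
Reduction 16 − 9 = 7.

7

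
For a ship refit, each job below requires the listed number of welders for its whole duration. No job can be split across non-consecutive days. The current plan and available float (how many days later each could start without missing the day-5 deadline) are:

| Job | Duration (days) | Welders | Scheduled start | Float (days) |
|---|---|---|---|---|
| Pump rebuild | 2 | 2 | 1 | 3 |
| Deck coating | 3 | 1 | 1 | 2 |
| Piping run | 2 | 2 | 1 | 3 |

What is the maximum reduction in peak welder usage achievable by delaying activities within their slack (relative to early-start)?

Early-start peak: d1:5  d2:5  d3:1  d4:0  d5:0 ⇒ 5.
Leveled (Pump rebuild@1, Deck coating@1, Piping run@3): d1:3  d2:3  d3:3  d4:2  d5:0 ⇒ 3.
Reduction 5 − 3 = 2.

2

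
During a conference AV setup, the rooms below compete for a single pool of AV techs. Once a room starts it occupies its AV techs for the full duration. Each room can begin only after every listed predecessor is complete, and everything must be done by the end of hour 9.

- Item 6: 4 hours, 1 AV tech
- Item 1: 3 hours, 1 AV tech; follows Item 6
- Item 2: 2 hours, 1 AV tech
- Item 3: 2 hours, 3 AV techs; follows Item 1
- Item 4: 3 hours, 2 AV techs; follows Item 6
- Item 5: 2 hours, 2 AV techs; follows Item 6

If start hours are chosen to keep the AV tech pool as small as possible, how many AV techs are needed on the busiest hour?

5

Schedule Item 6@1, Item 1@5, Item 2@1, Item 3@8, Item 4@5, Item 5@5: h1:2  h2:2  h3:1  h4:1  h5:5  h6:5  h7:3  h8:3  h9:3 — peak 5.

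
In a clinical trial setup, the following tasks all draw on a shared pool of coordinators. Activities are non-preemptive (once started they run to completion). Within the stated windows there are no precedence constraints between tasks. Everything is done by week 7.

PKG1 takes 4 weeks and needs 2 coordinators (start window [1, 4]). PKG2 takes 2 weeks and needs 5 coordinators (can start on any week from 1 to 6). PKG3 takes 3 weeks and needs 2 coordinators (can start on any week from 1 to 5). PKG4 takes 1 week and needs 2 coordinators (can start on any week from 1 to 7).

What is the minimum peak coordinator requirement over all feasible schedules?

5

Early-start (PKG1@1, PKG2@1, PKG3@1, PKG4@1) gives peak 11: w1:11  w2:9  w3:4  w4:2  w5:0  w6:0  w7:0.
Shift PKG2→5, PKG4→4.
Schedule PKG1@1, PKG2@5, PKG3@1, PKG4@4: w1:4  w2:4  w3:4  w4:4  w5:5  w6:5  w7:0 — peak 5.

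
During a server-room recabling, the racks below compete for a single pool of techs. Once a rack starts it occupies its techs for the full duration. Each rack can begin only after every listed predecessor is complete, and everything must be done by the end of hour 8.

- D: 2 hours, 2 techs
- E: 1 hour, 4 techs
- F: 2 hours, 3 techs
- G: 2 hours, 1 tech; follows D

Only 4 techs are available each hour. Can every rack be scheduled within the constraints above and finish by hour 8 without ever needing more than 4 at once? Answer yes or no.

yes

Schedule D@1, E@3, F@4, G@4: h1:2  h2:2  h3:4  h4:4  h5:4  h6:0  h7:0  h8:0 — peak 4 ≤ 4.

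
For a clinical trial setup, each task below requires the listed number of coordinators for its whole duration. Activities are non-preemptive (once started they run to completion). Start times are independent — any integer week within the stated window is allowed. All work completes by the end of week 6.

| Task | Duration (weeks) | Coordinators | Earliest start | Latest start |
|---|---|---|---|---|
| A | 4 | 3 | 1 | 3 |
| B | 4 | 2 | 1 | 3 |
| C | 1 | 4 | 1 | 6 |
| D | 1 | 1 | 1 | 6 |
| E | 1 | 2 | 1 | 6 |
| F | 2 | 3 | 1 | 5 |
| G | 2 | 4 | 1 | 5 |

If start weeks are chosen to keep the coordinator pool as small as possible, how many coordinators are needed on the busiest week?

8

Early-start (A@1, B@1, C@1, D@1, E@1, F@1, G@1) gives peak 19: w1:19  w2:12  w3:5  w4:5  w5:0  w6:0.
Shift C→5, F→2, G→5.
Schedule A@1, B@1, C@5, D@1, E@1, F@2, G@5: w1:8  w2:8  w3:8  w4:5  w5:8  w6:4 — peak 8.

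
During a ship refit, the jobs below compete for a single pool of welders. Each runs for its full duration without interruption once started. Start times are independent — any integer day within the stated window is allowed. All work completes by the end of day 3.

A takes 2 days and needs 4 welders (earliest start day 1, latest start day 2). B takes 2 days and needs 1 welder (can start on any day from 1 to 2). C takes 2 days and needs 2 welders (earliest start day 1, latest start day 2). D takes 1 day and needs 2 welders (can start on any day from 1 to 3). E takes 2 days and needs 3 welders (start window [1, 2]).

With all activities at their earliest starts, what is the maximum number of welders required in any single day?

Early-start schedule: A@1, B@1, C@1, D@1, E@1.
Load per day: day 1: 12, day 2: 10, day 3: 0.
Peak is 12.

12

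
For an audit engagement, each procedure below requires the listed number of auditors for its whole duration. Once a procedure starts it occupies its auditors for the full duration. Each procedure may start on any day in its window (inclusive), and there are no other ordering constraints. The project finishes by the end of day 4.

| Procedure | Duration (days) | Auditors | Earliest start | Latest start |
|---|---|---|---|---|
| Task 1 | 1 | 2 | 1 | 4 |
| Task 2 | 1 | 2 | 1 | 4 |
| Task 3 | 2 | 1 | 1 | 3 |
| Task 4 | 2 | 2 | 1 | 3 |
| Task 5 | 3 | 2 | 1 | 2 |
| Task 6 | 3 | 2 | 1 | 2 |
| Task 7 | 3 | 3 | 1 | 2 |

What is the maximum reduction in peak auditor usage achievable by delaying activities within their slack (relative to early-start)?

Early-start peak: d1:14  d2:10  d3:7  d4:0 ⇒ 14.
Leveled (Task 1@1, Task 2@1, Task 3@1, Task 4@3, Task 5@1, Task 6@1, Task 7@2): d1:9  d2:8  d3:9  d4:5 ⇒ 9.
Reduction 14 − 9 = 5.

5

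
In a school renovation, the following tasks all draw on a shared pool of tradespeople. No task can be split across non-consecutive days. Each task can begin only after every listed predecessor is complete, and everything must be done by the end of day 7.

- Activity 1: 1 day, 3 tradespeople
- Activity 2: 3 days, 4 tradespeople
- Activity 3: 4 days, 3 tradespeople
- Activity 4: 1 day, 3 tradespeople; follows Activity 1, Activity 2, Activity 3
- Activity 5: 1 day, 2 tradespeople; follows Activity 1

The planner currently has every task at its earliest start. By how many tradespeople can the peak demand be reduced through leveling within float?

Early-start peak: d1:10  d2:9  d3:7  d4:3  d5:3  d6:0  d7:0 ⇒ 10.
Leveled (Activity 1@1, Activity 2@1, Activity 3@2, Activity 4@6, Activity 5@4): d1:7  d2:7  d3:7  d4:5  d5:3  d6:3  d7:0 ⇒ 7.
Reduction 10 − 7 = 3.

3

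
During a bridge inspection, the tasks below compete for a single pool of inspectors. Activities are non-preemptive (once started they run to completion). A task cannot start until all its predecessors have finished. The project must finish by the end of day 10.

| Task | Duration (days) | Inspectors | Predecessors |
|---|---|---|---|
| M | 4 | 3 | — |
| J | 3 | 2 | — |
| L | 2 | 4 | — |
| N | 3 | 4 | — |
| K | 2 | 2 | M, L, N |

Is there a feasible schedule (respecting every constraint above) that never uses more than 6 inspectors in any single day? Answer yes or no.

The minimum achievable peak is 7; 6 < 7, so no feasible schedule stays within the cap.

no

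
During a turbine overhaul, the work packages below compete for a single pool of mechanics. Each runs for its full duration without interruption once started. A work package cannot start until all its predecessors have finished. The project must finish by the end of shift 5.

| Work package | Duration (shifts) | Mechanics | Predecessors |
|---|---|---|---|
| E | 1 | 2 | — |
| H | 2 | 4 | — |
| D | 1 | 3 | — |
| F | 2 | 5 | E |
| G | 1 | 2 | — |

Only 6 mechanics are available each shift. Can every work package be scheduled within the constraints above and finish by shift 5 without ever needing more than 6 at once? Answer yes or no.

Schedule E@1, H@1, D@3, F@4, G@2: s1:6  s2:6  s3:3  s4:5  s5:5 — peak 6 ≤ 6.

yes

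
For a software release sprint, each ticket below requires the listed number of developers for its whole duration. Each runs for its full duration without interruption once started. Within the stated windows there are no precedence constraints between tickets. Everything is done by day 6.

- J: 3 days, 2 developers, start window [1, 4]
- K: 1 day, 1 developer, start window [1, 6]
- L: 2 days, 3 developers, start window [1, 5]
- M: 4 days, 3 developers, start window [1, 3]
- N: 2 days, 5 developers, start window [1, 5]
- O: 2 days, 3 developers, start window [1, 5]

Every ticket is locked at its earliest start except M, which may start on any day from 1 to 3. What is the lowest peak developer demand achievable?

14

M@1: d1:17  d2:16  d3:5  d4:3  d5:0  d6:0 → peak 17
M@2: d1:14  d2:16  d3:5  d4:3  d5:3  d6:0 → peak 16
M@3: d1:14  d2:13  d3:5  d4:3  d5:3  d6:3 → peak 14
Best is M@3, peak 14.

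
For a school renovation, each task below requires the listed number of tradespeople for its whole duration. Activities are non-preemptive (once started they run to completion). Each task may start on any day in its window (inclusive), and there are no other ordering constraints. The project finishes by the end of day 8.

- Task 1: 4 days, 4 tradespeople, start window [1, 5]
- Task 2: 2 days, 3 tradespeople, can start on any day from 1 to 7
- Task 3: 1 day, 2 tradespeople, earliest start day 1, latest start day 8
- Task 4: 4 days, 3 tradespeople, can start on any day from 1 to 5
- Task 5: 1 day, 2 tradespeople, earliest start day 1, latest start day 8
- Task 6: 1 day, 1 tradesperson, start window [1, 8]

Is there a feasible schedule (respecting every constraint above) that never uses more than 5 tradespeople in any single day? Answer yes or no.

The minimum achievable peak is 6; 5 < 6, so no feasible schedule stays within the cap.

no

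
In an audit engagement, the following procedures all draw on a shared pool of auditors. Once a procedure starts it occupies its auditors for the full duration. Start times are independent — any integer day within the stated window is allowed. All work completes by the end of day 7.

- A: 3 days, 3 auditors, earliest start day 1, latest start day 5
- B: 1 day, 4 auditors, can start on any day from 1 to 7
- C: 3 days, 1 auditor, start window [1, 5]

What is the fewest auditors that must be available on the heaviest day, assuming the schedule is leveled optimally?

Early-start (A@1, B@1, C@1) gives peak 8: d1:8  d2:4  d3:4  d4:0  d5:0  d6:0  d7:0.
Shift B→4.
Schedule A@1, B@4, C@1: d1:4  d2:4  d3:4  d4:4  d5:0  d6:0  d7:0 — peak 4.

4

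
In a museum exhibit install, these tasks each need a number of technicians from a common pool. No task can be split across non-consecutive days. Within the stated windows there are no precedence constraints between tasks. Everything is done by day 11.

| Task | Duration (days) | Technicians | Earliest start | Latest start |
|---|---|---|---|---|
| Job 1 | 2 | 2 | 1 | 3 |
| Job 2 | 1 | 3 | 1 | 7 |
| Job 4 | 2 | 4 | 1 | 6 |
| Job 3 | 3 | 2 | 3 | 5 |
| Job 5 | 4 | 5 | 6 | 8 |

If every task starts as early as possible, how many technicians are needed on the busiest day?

9

Early-start schedule: Job 1@1, Job 2@1, Job 4@1, Job 3@3, Job 5@6.
Load per day: day 1: 9, day 2: 6, day 3: 2, day 4: 2, day 5: 2, day 6: 5, day 7: 5, day 8: 5, day 9: 5, day 10: 0, day 11: 0.
Peak is 9.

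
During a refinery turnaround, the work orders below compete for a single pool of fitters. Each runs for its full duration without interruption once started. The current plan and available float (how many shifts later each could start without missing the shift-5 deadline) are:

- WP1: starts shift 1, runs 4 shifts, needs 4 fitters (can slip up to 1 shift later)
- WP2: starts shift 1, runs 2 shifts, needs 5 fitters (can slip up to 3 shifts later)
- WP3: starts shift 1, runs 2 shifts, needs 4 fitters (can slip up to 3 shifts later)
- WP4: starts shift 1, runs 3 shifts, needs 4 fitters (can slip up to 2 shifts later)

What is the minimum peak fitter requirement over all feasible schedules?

Early-start (WP1@1, WP2@1, WP3@1, WP4@1) gives peak 17: s1:17  s2:17  s3:8  s4:4  s5:0.
Shift WP3→3, WP4→3.
Schedule WP1@1, WP2@1, WP3@3, WP4@3: s1:9  s2:9  s3:12  s4:12  s5:4 — peak 12.

12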